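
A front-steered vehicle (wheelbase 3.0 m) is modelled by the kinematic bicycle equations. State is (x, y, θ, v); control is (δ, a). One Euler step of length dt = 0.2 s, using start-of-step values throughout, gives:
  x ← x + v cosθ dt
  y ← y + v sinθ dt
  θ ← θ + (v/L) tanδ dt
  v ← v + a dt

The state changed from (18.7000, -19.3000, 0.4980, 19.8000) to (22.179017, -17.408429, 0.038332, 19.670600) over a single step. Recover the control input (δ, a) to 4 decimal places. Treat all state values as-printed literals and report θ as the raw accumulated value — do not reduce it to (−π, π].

a = (v'−v)/dt = (-0.129400)/0.2 = -0.6470
Δθ = θ'−θ = -0.459668;  (v·dt/L) = 19.8000·0.2/3.0 = 1.320000
tan δ = Δθ·L/(v·dt) = -0.348233  →  δ = -0.3351

δ = -0.3351, a = -0.6470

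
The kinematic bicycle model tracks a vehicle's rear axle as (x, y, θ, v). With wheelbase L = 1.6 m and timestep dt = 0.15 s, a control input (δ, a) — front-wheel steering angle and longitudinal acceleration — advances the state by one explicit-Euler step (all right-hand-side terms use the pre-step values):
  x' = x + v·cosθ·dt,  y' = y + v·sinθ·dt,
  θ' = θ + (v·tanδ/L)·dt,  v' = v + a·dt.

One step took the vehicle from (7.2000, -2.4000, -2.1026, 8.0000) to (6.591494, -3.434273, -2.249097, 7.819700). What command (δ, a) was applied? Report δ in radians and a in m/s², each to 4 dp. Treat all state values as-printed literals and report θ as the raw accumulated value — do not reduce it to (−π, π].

δ = -0.1929, a = -1.2020

a = (v'−v)/dt = (-0.180300)/0.15 = -1.2020
Δθ = θ'−θ = -0.146497;  (v·dt/L) = 8.0000·0.15/1.6 = 0.750000
tan δ = Δθ·L/(v·dt) = -0.195329  →  δ = -0.1929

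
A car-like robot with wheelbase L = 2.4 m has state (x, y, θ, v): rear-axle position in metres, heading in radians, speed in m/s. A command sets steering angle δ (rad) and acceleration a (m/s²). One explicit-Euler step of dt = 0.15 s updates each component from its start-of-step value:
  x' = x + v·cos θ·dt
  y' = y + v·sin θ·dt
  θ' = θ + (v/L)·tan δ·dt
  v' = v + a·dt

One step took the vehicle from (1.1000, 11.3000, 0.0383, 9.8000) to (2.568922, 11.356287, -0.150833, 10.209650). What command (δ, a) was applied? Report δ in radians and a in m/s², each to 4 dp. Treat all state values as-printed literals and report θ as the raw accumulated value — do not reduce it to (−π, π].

δ = -0.2995, a = 2.7310

a = (v'−v)/dt = (0.409650)/0.15 = 2.7310
Δθ = θ'−θ = -0.189133;  (v·dt/L) = 9.8000·0.15/2.4 = 0.612500
tan δ = Δθ·L/(v·dt) = -0.308789  →  δ = -0.2995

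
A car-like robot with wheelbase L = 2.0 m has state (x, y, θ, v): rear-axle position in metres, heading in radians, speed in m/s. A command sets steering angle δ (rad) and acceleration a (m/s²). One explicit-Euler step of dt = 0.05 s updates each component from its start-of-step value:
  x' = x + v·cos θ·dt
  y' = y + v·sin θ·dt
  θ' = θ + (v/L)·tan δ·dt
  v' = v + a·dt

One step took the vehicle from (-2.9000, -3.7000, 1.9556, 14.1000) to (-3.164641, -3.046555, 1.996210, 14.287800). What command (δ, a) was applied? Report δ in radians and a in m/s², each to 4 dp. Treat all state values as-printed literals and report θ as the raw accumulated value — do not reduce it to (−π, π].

a = (v'−v)/dt = (0.187800)/0.05 = 3.7560
Δθ = θ'−θ = 0.040610;  (v·dt/L) = 14.1000·0.05/2.0 = 0.352500
tan δ = Δθ·L/(v·dt) = 0.115206  →  δ = 0.1147

δ = 0.1147, a = 3.7560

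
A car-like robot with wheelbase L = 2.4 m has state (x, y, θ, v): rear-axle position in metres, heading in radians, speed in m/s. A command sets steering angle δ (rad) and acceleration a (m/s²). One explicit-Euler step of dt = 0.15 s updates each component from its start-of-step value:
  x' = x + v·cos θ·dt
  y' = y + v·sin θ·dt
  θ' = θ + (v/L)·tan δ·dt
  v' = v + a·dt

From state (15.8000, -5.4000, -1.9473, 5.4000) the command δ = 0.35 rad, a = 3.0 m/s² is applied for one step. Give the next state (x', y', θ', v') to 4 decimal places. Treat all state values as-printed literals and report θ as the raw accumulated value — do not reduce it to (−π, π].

x' = 15.8000 + 5.4000·cos(-1.9473)·0.15 = 15.5022
y' = -5.4000 + 5.4000·sin(-1.9473)·0.15 = -6.1533
θ' = -1.9473 + (5.4000/2.4)·tan(0.35)·0.15 = -1.8241
v' = 5.4000 + 3.0000·0.15 = 5.8500

(15.5022, -6.1533, -1.8241, 5.8500)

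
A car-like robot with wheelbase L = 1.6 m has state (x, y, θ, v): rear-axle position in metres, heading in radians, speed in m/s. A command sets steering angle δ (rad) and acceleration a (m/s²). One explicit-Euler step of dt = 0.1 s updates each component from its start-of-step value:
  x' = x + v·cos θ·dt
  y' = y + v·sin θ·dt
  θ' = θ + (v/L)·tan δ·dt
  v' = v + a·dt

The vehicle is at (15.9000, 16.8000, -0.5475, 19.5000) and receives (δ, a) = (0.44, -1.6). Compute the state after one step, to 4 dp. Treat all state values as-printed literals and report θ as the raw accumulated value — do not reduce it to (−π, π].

(17.5650, 15.7849, 0.0263, 19.3400)

x' = 15.9000 + 19.5000·cos(-0.5475)·0.1 = 17.5650
y' = 16.8000 + 19.5000·sin(-0.5475)·0.1 = 15.7849
θ' = -0.5475 + (19.5000/1.6)·tan(0.44)·0.1 = 0.0263
v' = 19.5000 − 1.6000·0.1 = 19.3400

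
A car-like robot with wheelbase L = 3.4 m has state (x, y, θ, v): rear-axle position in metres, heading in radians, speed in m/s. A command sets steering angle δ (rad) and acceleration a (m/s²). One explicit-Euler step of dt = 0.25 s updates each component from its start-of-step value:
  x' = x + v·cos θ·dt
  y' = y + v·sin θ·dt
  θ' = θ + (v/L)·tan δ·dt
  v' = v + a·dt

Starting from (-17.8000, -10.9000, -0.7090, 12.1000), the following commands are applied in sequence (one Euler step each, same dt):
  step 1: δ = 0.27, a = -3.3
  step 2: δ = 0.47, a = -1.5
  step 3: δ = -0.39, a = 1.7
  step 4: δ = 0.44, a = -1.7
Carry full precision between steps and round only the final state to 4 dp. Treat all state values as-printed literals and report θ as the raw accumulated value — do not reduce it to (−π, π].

after step 1 (δ=0.27, a=-3.3): (-15.503985, -12.869502, -0.462767, 11.275000)
after step 2 (δ=0.47, a=-1.5): (-12.981708, -14.127864, -0.041641, 10.900000)
after step 3 (δ=-0.39, a=1.7): (-10.259071, -14.241302, -0.371089, 11.325000)
after step 4 (δ=0.44, a=-1.7): (-7.620535, -15.267999, 0.020940, 10.900000)

(-7.6205, -15.2680, 0.0209, 10.9000)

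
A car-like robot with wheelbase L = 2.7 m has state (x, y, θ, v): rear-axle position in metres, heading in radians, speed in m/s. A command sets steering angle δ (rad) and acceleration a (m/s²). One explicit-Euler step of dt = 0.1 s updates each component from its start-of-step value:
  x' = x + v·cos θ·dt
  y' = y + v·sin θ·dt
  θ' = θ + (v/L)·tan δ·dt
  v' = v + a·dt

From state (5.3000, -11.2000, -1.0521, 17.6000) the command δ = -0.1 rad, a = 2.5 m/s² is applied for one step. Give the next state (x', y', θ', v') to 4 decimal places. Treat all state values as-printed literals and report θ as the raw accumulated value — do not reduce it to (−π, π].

(6.1725, -12.7285, -1.1175, 17.8500)

x' = 5.3000 + 17.6000·cos(-1.0521)·0.1 = 6.1725
y' = -11.2000 + 17.6000·sin(-1.0521)·0.1 = -12.7285
θ' = -1.0521 + (17.6000/2.7)·tan(-0.1)·0.1 = -1.1175
v' = 17.6000 + 2.5000·0.1 = 17.8500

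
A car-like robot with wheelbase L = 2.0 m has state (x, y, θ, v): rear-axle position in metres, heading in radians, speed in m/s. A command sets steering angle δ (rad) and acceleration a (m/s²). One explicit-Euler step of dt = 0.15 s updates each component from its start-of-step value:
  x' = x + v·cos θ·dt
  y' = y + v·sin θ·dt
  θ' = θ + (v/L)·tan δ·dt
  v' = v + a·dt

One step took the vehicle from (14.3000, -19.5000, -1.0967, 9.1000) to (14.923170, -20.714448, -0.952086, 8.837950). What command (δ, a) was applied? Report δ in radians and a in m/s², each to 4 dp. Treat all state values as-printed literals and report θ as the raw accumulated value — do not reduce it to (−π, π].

δ = 0.2088, a = -1.7470

a = (v'−v)/dt = (-0.262050)/0.15 = -1.7470
Δθ = θ'−θ = 0.144614;  (v·dt/L) = 9.1000·0.15/2.0 = 0.682500
tan δ = Δθ·L/(v·dt) = 0.211889  →  δ = 0.2088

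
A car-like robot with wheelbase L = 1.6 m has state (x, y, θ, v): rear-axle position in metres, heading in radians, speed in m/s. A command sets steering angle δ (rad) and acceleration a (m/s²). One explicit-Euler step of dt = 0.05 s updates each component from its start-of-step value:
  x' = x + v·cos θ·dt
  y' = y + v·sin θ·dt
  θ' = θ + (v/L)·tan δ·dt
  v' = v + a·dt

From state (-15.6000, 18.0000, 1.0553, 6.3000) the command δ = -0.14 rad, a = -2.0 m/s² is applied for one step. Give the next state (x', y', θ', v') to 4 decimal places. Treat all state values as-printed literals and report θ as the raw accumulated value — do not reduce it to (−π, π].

x' = -15.6000 + 6.3000·cos(1.0553)·0.05 = -15.4447
y' = 18.0000 + 6.3000·sin(1.0553)·0.05 = 18.2741
θ' = 1.0553 + (6.3000/1.6)·tan(-0.14)·0.05 = 1.0276
v' = 6.3000 − 2.0000·0.05 = 6.2000

(-15.4447, 18.2741, 1.0276, 6.2000)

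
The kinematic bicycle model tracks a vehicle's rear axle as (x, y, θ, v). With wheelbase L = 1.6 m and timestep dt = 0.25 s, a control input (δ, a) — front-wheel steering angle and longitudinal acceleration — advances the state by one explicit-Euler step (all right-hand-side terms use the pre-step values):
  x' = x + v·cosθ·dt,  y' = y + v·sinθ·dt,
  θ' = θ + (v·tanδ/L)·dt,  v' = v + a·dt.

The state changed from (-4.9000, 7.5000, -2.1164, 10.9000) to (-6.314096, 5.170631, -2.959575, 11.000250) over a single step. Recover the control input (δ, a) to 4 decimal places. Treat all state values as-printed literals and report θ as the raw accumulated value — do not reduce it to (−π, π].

δ = -0.4597, a = 0.4010

a = (v'−v)/dt = (0.100250)/0.25 = 0.4010
Δθ = θ'−θ = -0.843175;  (v·dt/L) = 10.9000·0.25/1.6 = 1.703125
tan δ = Δθ·L/(v·dt) = -0.495075  →  δ = -0.4597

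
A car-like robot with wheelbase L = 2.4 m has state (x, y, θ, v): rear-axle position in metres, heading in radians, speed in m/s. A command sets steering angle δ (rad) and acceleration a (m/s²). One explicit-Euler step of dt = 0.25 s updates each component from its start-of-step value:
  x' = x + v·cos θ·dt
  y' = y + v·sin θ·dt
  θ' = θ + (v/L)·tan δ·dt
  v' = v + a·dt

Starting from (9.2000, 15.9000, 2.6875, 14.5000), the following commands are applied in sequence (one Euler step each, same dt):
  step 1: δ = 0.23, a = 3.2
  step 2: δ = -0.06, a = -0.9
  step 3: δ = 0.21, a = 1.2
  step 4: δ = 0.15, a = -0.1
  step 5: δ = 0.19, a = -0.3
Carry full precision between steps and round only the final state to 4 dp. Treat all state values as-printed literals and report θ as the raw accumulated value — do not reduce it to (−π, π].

(-8.9297, 16.6520, 3.8297, 15.2750)

after step 1 (δ=0.23, a=3.2): (5.942360, 17.490096, 3.041154, 15.300000)
after step 2 (δ=-0.06, a=-0.9): (2.136637, 17.873628, 2.945414, 15.075000)
after step 3 (δ=0.21, a=1.2): (-1.559824, 18.608242, 3.280114, 15.375000)
after step 4 (δ=0.15, a=-0.1): (-5.366755, 18.077501, 3.522167, 15.350000)
after step 5 (δ=0.19, a=-0.3): (-8.929688, 16.652047, 3.829678, 15.275000)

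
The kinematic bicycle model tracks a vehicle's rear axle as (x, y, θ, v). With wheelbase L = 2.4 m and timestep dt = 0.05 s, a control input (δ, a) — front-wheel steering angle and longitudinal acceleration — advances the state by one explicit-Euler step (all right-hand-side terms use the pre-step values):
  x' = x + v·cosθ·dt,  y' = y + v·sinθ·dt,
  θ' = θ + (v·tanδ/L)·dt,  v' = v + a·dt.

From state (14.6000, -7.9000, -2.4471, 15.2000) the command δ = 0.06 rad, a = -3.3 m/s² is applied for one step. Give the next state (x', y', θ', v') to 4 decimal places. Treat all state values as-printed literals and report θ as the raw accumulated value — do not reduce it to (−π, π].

(14.0160, -8.3864, -2.4281, 15.0350)

x' = 14.6000 + 15.2000·cos(-2.4471)·0.05 = 14.0160
y' = -7.9000 + 15.2000·sin(-2.4471)·0.05 = -8.3864
θ' = -2.4471 + (15.2000/2.4)·tan(0.06)·0.05 = -2.4281
v' = 15.2000 − 3.3000·0.05 = 15.0350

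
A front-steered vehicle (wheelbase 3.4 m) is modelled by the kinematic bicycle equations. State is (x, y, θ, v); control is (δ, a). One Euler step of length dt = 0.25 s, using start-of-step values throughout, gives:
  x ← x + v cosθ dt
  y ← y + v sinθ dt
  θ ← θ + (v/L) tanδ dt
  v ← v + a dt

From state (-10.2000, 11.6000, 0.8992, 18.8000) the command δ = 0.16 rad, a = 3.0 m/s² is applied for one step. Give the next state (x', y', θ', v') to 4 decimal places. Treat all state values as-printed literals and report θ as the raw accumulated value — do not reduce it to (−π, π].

(-7.2755, 15.2793, 1.1223, 19.5500)

x' = -10.2000 + 18.8000·cos(0.8992)·0.25 = -7.2755
y' = 11.6000 + 18.8000·sin(0.8992)·0.25 = 15.2793
θ' = 0.8992 + (18.8000/3.4)·tan(0.16)·0.25 = 1.1223
v' = 18.8000 + 3.0000·0.25 = 19.5500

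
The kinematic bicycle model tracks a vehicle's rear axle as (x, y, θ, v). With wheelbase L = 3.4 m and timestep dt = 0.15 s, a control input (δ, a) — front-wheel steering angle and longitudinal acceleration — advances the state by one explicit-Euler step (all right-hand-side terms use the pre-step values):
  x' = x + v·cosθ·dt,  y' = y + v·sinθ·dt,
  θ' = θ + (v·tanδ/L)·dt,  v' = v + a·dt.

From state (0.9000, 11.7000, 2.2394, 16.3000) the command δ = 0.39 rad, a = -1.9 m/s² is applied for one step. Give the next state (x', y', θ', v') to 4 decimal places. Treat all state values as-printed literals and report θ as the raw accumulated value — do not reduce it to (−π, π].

(-0.6156, 13.6186, 2.5350, 16.0150)

x' = 0.9000 + 16.3000·cos(2.2394)·0.15 = -0.6156
y' = 11.7000 + 16.3000·sin(2.2394)·0.15 = 13.6186
θ' = 2.2394 + (16.3000/3.4)·tan(0.39)·0.15 = 2.5350
v' = 16.3000 − 1.9000·0.15 = 16.0150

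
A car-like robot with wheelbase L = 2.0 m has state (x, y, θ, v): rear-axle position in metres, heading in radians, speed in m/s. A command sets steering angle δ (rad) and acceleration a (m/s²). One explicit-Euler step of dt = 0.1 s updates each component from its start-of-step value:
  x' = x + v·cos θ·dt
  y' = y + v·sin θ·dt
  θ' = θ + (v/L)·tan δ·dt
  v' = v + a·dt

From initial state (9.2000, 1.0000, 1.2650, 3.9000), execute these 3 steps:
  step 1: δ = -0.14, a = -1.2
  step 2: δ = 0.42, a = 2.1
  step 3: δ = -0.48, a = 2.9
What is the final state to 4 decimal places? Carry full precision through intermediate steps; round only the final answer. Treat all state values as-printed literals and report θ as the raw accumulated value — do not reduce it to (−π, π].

(9.5393, 2.1158, 1.2181, 4.2800)

after step 1 (δ=-0.14, a=-1.2): (9.317411, 1.371907, 1.237520, 3.780000)
after step 2 (δ=0.42, a=2.1): (9.441070, 1.729108, 1.321922, 3.990000)
after step 3 (δ=-0.48, a=2.9): (9.539348, 2.115815, 1.218061, 4.280000)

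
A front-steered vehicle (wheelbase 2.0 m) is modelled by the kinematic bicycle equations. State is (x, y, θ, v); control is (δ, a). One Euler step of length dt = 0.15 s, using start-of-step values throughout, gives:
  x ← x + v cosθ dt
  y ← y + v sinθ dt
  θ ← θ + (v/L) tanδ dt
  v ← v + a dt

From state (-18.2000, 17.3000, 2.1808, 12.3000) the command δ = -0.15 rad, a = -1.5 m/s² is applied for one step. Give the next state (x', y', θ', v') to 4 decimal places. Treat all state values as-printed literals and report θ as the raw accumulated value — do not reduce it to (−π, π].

x' = -18.2000 + 12.3000·cos(2.1808)·0.15 = -19.2569
y' = 17.3000 + 12.3000·sin(2.1808)·0.15 = 18.8122
θ' = 2.1808 + (12.3000/2.0)·tan(-0.15)·0.15 = 2.0414
v' = 12.3000 − 1.5000·0.15 = 12.0750

(-19.2569, 18.8122, 2.0414, 12.0750)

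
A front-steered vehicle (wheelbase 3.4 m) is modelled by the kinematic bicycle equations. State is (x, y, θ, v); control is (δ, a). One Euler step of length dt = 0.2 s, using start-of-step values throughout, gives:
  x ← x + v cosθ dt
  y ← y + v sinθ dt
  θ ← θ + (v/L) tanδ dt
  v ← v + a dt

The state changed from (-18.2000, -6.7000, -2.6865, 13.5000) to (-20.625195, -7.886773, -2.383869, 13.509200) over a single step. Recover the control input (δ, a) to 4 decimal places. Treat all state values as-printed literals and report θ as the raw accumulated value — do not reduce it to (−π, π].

a = (v'−v)/dt = (0.009200)/0.2 = 0.0460
Δθ = θ'−θ = 0.302631;  (v·dt/L) = 13.5000·0.2/3.4 = 0.794118
tan δ = Δθ·L/(v·dt) = 0.381091  →  δ = 0.3641

δ = 0.3641, a = 0.0460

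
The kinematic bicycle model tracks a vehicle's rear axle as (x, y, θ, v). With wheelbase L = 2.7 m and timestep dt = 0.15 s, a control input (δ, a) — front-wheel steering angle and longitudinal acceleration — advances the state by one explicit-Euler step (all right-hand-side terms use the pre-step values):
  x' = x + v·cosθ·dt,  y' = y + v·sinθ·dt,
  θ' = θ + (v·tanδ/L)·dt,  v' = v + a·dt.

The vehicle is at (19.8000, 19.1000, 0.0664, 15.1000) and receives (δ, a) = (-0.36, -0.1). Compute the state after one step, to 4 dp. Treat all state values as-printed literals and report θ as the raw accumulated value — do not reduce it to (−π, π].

x' = 19.8000 + 15.1000·cos(0.0664)·0.15 = 22.0600
y' = 19.1000 + 15.1000·sin(0.0664)·0.15 = 19.2503
θ' = 0.0664 + (15.1000/2.7)·tan(-0.36)·0.15 = -0.2494
v' = 15.1000 − 0.1000·0.15 = 15.0850

(22.0600, 19.2503, -0.2494, 15.0850)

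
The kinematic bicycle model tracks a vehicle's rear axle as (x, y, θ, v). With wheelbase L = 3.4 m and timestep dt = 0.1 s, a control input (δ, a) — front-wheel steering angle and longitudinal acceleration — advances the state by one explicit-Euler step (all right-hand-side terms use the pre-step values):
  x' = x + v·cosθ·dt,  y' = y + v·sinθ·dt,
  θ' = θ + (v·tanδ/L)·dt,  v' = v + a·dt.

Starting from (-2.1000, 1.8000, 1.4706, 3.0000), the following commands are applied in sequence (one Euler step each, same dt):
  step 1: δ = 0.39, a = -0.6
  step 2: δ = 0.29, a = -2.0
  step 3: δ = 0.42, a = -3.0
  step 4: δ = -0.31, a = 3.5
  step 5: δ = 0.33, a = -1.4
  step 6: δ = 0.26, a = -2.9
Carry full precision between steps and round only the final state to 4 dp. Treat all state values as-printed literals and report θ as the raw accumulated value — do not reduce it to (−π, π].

after step 1 (δ=0.39, a=-0.6): (-2.069991, 2.098495, 1.506870, 2.940000)
after step 2 (δ=0.29, a=-2.0): (-2.051210, 2.391895, 1.532673, 2.740000)
after step 3 (δ=0.42, a=-3.0): (-2.040767, 2.665696, 1.568662, 2.440000)
after step 4 (δ=-0.31, a=3.5): (-2.040246, 2.909695, 1.545674, 2.790000)
after step 5 (δ=0.33, a=-1.4): (-2.033237, 3.188607, 1.573781, 2.650000)
after step 6 (δ=0.26, a=-2.9): (-2.034028, 3.453606, 1.594515, 2.360000)

(-2.0340, 3.4536, 1.5945, 2.3600)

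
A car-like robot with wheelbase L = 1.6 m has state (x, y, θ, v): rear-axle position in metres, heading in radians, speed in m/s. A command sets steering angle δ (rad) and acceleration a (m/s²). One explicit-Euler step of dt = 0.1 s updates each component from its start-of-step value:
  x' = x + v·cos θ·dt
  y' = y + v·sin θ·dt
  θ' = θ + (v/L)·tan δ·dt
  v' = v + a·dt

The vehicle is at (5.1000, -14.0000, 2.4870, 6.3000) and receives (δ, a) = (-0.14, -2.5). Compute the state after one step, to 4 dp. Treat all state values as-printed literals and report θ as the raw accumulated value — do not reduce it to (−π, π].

x' = 5.1000 + 6.3000·cos(2.4870)·0.1 = 4.6002
y' = -14.0000 + 6.3000·sin(2.4870)·0.1 = -13.6164
θ' = 2.4870 + (6.3000/1.6)·tan(-0.14)·0.1 = 2.4315
v' = 6.3000 − 2.5000·0.1 = 6.0500

(4.6002, -13.6164, 2.4315, 6.0500)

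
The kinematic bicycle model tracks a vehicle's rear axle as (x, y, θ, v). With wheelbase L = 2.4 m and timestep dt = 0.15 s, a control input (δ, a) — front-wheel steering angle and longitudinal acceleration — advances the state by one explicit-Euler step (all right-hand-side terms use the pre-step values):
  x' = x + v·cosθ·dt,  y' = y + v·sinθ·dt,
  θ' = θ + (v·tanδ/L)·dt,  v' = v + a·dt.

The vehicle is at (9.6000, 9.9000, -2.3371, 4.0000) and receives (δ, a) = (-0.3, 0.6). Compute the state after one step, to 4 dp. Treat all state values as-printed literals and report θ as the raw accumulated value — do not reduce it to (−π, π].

(9.1839, 9.4677, -2.4144, 4.0900)

x' = 9.6000 + 4.0000·cos(-2.3371)·0.15 = 9.1839
y' = 9.9000 + 4.0000·sin(-2.3371)·0.15 = 9.4677
θ' = -2.3371 + (4.0000/2.4)·tan(-0.3)·0.15 = -2.4144
v' = 4.0000 + 0.6000·0.15 = 4.0900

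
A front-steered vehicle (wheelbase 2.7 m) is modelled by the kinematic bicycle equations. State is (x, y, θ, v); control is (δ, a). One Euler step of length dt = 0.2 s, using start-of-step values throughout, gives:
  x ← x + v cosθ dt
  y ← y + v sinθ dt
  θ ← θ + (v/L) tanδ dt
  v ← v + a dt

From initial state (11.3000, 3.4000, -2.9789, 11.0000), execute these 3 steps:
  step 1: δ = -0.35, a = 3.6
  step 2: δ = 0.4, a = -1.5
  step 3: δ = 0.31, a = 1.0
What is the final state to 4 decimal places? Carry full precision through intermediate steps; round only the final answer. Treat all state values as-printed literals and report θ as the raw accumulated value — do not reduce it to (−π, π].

after step 1 (δ=-0.35, a=3.6): (9.129052, 3.043653, -3.276331, 11.720000)
after step 2 (δ=0.4, a=-1.5): (6.806296, 3.358524, -2.909283, 11.420000)
after step 3 (δ=0.31, a=1.0): (4.583651, 2.832690, -2.638310, 11.620000)

(4.5837, 2.8327, -2.6383, 11.6200)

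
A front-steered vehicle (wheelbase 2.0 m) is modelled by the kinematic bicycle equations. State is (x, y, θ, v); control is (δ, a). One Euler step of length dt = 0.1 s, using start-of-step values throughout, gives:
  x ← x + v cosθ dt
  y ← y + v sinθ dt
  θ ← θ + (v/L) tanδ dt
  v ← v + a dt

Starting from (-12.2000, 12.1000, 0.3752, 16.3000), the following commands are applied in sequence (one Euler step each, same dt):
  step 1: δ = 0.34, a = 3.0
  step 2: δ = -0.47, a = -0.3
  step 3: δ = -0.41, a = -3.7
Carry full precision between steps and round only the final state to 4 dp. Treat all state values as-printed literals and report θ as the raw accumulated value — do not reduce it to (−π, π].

after step 1 (δ=0.34, a=3.0): (-10.683392, 12.697328, 0.663496, 16.600000)
after step 2 (δ=-0.47, a=-0.3): (-9.375571, 13.719679, 0.241884, 16.570000)
after step 3 (δ=-0.41, a=-3.7): (-7.766808, 14.116584, -0.118208, 16.200000)

(-7.7668, 14.1166, -0.1182, 16.2000)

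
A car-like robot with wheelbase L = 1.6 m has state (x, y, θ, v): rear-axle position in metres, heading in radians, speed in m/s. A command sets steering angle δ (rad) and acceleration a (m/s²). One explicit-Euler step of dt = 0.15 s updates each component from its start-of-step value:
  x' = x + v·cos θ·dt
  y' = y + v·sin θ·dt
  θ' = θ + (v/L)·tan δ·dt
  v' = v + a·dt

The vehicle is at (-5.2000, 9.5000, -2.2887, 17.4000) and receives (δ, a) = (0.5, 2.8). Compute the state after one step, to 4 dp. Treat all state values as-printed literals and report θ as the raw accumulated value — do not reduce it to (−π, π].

x' = -5.2000 + 17.4000·cos(-2.2887)·0.15 = -6.9169
y' = 9.5000 + 17.4000·sin(-2.2887)·0.15 = 7.5342
θ' = -2.2887 + (17.4000/1.6)·tan(0.5)·0.15 = -1.3975
v' = 17.4000 + 2.8000·0.15 = 17.8200

(-6.9169, 7.5342, -1.3975, 17.8200)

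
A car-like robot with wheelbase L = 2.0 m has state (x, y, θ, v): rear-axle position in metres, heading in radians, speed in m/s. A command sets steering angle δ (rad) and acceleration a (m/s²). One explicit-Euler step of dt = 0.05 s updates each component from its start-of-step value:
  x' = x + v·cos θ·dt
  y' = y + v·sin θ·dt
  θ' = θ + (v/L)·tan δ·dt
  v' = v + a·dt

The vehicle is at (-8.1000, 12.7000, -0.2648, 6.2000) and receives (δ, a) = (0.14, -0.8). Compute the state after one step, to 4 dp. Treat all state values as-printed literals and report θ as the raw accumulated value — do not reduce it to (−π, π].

x' = -8.1000 + 6.2000·cos(-0.2648)·0.05 = -7.8008
y' = 12.7000 + 6.2000·sin(-0.2648)·0.05 = 12.6189
θ' = -0.2648 + (6.2000/2.0)·tan(0.14)·0.05 = -0.2430
v' = 6.2000 − 0.8000·0.05 = 6.1600

(-7.8008, 12.6189, -0.2430, 6.1600)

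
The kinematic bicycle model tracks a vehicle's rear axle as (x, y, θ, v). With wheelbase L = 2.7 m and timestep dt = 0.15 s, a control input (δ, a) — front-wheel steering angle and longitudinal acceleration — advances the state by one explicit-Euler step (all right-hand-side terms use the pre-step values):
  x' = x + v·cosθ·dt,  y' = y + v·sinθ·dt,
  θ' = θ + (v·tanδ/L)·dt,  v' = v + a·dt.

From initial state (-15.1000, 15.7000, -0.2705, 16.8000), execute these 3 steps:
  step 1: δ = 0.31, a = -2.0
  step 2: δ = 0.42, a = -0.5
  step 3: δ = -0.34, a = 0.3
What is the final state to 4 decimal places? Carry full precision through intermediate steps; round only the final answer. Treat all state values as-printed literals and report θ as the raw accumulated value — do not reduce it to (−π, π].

after step 1 (δ=0.31, a=-2.0): (-12.671634, 15.026623, 0.028472, 16.500000)
after step 2 (δ=0.42, a=-0.5): (-10.197637, 15.097082, 0.437831, 16.425000)
after step 3 (δ=-0.34, a=0.3): (-7.966284, 16.141652, 0.115046, 16.470000)

(-7.9663, 16.1417, 0.1150, 16.4700)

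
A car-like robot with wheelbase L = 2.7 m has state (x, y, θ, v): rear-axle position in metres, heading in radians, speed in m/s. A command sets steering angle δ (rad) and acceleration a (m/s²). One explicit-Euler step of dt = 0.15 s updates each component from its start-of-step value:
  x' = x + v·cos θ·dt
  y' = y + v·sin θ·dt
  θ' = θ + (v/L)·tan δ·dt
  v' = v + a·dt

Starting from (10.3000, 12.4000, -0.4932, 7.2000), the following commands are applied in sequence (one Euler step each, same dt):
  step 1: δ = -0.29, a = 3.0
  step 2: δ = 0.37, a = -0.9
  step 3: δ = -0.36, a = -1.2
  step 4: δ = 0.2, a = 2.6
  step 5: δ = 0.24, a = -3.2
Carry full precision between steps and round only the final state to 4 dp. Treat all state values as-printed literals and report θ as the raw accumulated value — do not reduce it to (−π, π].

(15.1156, 9.5372, -0.4172, 7.2450)

after step 1 (δ=-0.29, a=3.0): (11.251288, 11.888677, -0.612565, 7.650000)
after step 2 (δ=0.37, a=-0.9): (12.190145, 11.228901, -0.447723, 7.515000)
after step 3 (δ=-0.36, a=-1.2): (13.206288, 10.740899, -0.604871, 7.335000)
after step 4 (δ=0.2, a=2.6): (14.111326, 10.115235, -0.522267, 7.725000)
after step 5 (δ=0.24, a=-3.2): (15.115604, 9.537196, -0.417243, 7.245000)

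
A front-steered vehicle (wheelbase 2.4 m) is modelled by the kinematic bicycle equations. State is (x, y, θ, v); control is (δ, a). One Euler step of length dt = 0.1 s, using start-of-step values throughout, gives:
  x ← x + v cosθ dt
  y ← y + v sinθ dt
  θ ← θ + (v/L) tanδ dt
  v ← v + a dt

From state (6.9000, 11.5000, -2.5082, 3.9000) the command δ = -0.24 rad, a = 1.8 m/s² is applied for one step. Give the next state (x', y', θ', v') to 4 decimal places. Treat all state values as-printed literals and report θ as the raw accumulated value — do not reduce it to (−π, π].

x' = 6.9000 + 3.9000·cos(-2.5082)·0.1 = 6.5857
y' = 11.5000 + 3.9000·sin(-2.5082)·0.1 = 11.2692
θ' = -2.5082 + (3.9000/2.4)·tan(-0.24)·0.1 = -2.5480
v' = 3.9000 + 1.8000·0.1 = 4.0800

(6.5857, 11.2692, -2.5480, 4.0800)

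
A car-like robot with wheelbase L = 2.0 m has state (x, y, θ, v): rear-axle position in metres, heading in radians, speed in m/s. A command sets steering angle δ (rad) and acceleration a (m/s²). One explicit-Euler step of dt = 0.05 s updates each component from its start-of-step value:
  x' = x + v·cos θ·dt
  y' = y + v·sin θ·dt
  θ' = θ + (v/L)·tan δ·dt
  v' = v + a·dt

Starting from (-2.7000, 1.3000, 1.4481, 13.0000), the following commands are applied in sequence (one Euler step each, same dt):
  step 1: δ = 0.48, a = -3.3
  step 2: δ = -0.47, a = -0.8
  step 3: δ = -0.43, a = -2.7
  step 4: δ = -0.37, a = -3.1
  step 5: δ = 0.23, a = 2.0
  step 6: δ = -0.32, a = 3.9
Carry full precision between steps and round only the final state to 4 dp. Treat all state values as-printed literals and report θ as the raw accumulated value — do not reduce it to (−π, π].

(-1.9820, 5.0117, 1.1536, 12.8000)

after step 1 (δ=0.48, a=-3.3): (-2.620447, 1.945113, 1.617299, 12.835000)
after step 2 (δ=-0.47, a=-0.8): (-2.650279, 2.586170, 1.454305, 12.795000)
after step 3 (δ=-0.43, a=-2.7): (-2.575922, 3.221584, 1.307604, 12.660000)
after step 4 (δ=-0.37, a=-3.1): (-2.411238, 3.832786, 1.184845, 12.505000)
after step 5 (δ=0.23, a=2.0): (-2.175869, 4.412043, 1.258044, 12.605000)
after step 6 (δ=-0.32, a=3.9): (-1.981954, 5.011720, 1.153615, 12.800000)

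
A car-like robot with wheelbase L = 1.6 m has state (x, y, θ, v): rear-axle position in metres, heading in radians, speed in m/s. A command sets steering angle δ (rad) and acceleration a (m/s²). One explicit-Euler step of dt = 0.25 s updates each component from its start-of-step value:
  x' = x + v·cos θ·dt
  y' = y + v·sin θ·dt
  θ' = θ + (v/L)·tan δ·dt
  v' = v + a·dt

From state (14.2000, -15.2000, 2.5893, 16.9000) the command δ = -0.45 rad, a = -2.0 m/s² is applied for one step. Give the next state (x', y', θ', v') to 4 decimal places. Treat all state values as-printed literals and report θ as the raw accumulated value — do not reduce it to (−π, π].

(10.6032, -12.9834, 1.3137, 16.4000)

x' = 14.2000 + 16.9000·cos(2.5893)·0.25 = 10.6032
y' = -15.2000 + 16.9000·sin(2.5893)·0.25 = -12.9834
θ' = 2.5893 + (16.9000/1.6)·tan(-0.45)·0.25 = 1.3137
v' = 16.9000 − 2.0000·0.25 = 16.4000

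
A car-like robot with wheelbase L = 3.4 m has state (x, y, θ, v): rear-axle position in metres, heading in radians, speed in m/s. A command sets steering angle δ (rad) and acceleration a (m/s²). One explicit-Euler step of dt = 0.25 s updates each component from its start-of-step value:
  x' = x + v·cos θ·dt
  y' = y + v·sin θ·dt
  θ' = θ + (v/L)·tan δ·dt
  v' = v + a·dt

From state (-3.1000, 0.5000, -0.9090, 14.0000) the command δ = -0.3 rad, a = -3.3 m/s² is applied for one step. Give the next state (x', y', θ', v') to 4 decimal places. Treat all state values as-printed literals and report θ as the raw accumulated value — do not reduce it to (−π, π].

(-0.9491, -2.2611, -1.2274, 13.1750)

x' = -3.1000 + 14.0000·cos(-0.9090)·0.25 = -0.9491
y' = 0.5000 + 14.0000·sin(-0.9090)·0.25 = -2.2611
θ' = -0.9090 + (14.0000/3.4)·tan(-0.3)·0.25 = -1.2274
v' = 14.0000 − 3.3000·0.25 = 13.1750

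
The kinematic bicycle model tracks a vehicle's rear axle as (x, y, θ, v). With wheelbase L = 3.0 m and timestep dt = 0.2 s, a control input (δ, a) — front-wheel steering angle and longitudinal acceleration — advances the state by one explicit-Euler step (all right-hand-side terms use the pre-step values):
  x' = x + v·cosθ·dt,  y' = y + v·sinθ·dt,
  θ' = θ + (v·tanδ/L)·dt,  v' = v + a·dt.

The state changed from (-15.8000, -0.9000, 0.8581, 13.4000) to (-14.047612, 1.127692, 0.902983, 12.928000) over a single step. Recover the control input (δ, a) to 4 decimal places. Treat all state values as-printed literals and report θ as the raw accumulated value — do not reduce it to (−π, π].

δ = 0.0502, a = -2.3600

a = (v'−v)/dt = (-0.472000)/0.2 = -2.3600
Δθ = θ'−θ = 0.044883;  (v·dt/L) = 13.4000·0.2/3.0 = 0.893333
tan δ = Δθ·L/(v·dt) = 0.050242  →  δ = 0.0502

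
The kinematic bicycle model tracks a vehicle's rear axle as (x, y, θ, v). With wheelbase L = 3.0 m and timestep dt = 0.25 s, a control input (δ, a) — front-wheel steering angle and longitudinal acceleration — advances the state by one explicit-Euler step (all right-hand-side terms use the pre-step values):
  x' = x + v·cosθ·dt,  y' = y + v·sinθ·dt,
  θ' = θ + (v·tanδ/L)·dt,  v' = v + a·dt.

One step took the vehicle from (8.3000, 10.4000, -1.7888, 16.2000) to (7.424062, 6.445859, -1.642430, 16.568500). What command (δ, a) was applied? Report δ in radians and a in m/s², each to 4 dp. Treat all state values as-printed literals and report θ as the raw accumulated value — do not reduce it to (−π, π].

δ = 0.1080, a = 1.4740

a = (v'−v)/dt = (0.368500)/0.25 = 1.4740
Δθ = θ'−θ = 0.146370;  (v·dt/L) = 16.2000·0.25/3.0 = 1.350000
tan δ = Δθ·L/(v·dt) = 0.108422  →  δ = 0.1080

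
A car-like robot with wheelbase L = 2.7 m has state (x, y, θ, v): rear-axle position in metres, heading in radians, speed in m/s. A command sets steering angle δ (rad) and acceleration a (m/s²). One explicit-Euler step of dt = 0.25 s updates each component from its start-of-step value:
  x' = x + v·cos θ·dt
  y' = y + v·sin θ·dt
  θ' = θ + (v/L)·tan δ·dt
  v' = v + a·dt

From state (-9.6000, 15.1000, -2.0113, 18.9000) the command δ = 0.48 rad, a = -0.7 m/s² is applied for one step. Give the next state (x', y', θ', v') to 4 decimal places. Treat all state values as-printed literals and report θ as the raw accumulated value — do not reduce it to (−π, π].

(-11.6147, 10.8261, -1.1002, 18.7250)

x' = -9.6000 + 18.9000·cos(-2.0113)·0.25 = -11.6147
y' = 15.1000 + 18.9000·sin(-2.0113)·0.25 = 10.8261
θ' = -2.0113 + (18.9000/2.7)·tan(0.48)·0.25 = -1.1002
v' = 18.9000 − 0.7000·0.25 = 18.7250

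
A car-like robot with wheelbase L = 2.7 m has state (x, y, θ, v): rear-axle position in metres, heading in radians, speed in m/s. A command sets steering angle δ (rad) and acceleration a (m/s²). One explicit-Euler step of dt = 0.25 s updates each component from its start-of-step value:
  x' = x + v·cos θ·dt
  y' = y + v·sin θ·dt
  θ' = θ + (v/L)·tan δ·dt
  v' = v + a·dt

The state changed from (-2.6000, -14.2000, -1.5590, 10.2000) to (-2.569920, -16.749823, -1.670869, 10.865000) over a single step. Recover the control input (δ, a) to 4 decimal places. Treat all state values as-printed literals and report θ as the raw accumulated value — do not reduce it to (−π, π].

a = (v'−v)/dt = (0.665000)/0.25 = 2.6600
Δθ = θ'−θ = -0.111869;  (v·dt/L) = 10.2000·0.25/2.7 = 0.944444
tan δ = Δθ·L/(v·dt) = -0.118450  →  δ = -0.1179

δ = -0.1179, a = 2.6600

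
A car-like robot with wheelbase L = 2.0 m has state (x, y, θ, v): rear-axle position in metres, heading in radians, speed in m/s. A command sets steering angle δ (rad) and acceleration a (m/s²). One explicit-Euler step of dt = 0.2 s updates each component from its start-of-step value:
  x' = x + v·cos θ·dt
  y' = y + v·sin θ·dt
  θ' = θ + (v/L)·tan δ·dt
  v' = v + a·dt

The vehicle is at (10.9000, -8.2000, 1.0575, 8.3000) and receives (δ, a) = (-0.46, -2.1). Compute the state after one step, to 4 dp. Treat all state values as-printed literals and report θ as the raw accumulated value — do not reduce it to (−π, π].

x' = 10.9000 + 8.3000·cos(1.0575)·0.2 = 11.7151
y' = -8.2000 + 8.3000·sin(1.0575)·0.2 = -6.7539
θ' = 1.0575 + (8.3000/2.0)·tan(-0.46)·0.2 = 0.6463
v' = 8.3000 − 2.1000·0.2 = 7.8800

(11.7151, -6.7539, 0.6463, 7.8800)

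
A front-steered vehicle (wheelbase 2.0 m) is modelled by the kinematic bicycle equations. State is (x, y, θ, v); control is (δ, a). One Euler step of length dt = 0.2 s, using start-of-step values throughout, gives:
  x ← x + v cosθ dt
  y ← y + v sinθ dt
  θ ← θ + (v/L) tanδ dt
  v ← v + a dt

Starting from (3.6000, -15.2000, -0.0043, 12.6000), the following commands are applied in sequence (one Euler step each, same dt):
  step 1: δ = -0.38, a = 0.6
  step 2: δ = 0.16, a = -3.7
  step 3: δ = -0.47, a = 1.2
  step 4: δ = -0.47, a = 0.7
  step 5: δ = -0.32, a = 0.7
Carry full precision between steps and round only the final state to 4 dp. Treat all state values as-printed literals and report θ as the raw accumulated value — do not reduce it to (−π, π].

after step 1 (δ=-0.38, a=0.6): (6.119977, -15.210836, -0.507560, 12.720000)
after step 2 (δ=0.16, a=-3.7): (8.343262, -16.447338, -0.302285, 11.980000)
after step 3 (δ=-0.47, a=1.2): (10.630624, -17.160634, -0.910828, 12.220000)
after step 4 (δ=-0.47, a=0.7): (12.129020, -19.091423, -1.531563, 12.360000)
after step 5 (δ=-0.32, a=0.7): (12.225980, -21.561520, -1.941160, 12.500000)

(12.2260, -21.5615, -1.9412, 12.5000)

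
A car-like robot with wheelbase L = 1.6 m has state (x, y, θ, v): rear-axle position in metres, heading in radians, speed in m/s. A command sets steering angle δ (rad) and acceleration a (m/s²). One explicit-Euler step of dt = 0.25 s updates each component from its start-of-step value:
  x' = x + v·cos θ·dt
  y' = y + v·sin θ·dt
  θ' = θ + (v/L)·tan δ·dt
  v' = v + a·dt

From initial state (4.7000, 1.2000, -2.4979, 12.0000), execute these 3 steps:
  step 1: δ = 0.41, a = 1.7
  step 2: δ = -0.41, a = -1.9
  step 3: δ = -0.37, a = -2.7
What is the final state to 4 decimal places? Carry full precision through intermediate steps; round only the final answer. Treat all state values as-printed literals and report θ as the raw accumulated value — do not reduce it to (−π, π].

(-0.4878, -5.4104, -3.2510, 11.2750)

after step 1 (δ=0.41, a=1.7): (2.300345, -0.600460, -1.682966, 12.425000)
after step 2 (δ=-0.41, a=-1.9): (1.952646, -3.687189, -2.526762, 11.950000)
after step 3 (δ=-0.37, a=-2.7): (-0.487756, -5.410438, -3.250975, 11.275000)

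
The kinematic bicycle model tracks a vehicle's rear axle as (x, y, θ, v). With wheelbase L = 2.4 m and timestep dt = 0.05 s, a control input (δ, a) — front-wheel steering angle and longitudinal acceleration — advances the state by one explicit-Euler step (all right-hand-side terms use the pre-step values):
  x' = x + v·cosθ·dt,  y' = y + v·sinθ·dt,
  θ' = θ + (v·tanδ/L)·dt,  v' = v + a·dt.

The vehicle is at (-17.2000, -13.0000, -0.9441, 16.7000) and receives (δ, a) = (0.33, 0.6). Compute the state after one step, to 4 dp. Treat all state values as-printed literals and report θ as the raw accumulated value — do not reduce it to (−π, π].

(-16.7103, -13.6763, -0.8249, 16.7300)

x' = -17.2000 + 16.7000·cos(-0.9441)·0.05 = -16.7103
y' = -13.0000 + 16.7000·sin(-0.9441)·0.05 = -13.6763
θ' = -0.9441 + (16.7000/2.4)·tan(0.33)·0.05 = -0.8249
v' = 16.7000 + 0.6000·0.05 = 16.7300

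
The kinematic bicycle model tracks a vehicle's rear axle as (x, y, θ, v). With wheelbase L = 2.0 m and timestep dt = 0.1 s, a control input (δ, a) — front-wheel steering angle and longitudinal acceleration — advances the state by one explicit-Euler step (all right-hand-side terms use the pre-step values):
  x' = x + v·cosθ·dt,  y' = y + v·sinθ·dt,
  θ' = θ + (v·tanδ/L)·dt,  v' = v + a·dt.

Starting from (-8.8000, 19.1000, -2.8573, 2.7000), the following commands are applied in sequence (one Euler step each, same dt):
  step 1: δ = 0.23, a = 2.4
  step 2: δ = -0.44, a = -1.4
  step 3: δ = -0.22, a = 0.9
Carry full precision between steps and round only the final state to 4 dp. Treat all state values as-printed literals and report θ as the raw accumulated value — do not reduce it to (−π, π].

after step 1 (δ=0.23, a=2.4): (-9.059162, 19.024271, -2.825691, 2.940000)
after step 2 (δ=-0.44, a=-1.4): (-9.338614, 18.932933, -2.894895, 2.800000)
after step 3 (δ=-0.22, a=0.9): (-9.610137, 18.864556, -2.926202, 2.890000)

(-9.6101, 18.8646, -2.9262, 2.8900)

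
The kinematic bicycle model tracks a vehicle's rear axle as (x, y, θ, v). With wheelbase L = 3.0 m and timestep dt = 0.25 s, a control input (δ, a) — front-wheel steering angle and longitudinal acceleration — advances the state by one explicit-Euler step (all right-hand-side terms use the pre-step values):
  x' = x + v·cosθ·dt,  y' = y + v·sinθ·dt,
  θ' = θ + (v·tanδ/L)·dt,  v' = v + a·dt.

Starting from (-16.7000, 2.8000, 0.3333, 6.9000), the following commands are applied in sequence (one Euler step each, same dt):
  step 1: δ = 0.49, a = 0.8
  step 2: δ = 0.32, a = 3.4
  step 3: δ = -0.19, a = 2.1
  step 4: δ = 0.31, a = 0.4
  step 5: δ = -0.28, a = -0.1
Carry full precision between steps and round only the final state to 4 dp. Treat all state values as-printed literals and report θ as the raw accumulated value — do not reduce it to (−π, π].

after step 1 (δ=0.49, a=0.8): (-15.069930, 3.364357, 0.639998, 7.100000)
after step 2 (δ=0.32, a=3.4): (-13.646209, 4.424376, 0.836070, 7.950000)
after step 3 (δ=-0.19, a=2.1): (-12.313821, 5.899129, 0.708658, 8.475000)
after step 4 (δ=0.31, a=0.4): (-10.705190, 7.278045, 0.934890, 8.575000)
after step 5 (δ=-0.28, a=-0.1): (-9.432001, 9.002764, 0.729408, 8.550000)

(-9.4320, 9.0028, 0.7294, 8.5500)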